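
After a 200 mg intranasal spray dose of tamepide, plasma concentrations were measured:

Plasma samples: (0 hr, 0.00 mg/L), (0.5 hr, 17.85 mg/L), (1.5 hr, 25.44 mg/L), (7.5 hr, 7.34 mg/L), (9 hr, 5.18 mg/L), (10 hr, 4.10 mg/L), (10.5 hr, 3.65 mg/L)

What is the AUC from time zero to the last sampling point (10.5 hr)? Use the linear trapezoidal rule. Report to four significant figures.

AUC = 140.4 mg/L·hr

Trapezoidal AUC_0→10.5:
  [0→0.5]: (0.00+17.85)/2 × 0.5 = 4.4625
  [0.5→1.5]: (17.85+25.44)/2 × 1 = 21.645
  [1.5→7.5]: (25.44+7.34)/2 × 6 = 98.34
  [7.5→9]: (7.34+5.18)/2 × 1.5 = 9.39
  [9→10]: (5.18+4.10)/2 × 1 = 4.64
  [10→10.5]: (4.10+3.65)/2 × 0.5 = 1.9375
  Sum = 140.415 mg/L·hr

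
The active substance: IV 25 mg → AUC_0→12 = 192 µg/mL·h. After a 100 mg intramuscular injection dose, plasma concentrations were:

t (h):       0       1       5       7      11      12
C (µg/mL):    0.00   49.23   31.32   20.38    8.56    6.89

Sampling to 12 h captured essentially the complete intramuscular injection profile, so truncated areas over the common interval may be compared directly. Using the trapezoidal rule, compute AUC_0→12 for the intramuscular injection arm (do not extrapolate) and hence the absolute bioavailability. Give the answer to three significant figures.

F = 0.395

Trapezoidal AUC_0→12 (intramuscular injection):
  [0→1]: (0.00+49.23)/2 × 1 = 24.615
  [1→5]: (49.23+31.32)/2 × 4 = 161.1
  [5→7]: (31.32+20.38)/2 × 2 = 51.7
  [7→11]: (20.38+8.56)/2 × 4 = 57.88
  [11→12]: (8.56+6.89)/2 × 1 = 7.725
  Sum = 303.02 µg/mL·h
F = (AUC_ev/D_ev)/(AUC_iv/D_iv) = (303.02/100)/(192/25) = 3.0302/7.68 = 0.3946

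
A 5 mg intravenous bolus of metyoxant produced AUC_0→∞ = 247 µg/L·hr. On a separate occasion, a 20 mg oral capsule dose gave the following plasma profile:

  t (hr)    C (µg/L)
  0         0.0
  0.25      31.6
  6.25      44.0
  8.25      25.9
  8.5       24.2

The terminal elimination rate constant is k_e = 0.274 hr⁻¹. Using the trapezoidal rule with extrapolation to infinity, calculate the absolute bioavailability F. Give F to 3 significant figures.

F = 0.400

Trapezoidal AUC_0→8.5 (oral capsule):
  [0→0.25]: (0.0+31.6)/2 × 0.25 = 3.95
  [0.25→6.25]: (31.6+44.0)/2 × 6 = 226.8
  [6.25→8.25]: (44.0+25.9)/2 × 2 = 69.9
  [8.25→8.5]: (25.9+24.2)/2 × 0.25 = 6.2625
  Sum = 306.9125 µg/L·hr
Tail: C_last/k_e = 24.2/0.274 = 88.321
AUC_0→∞ (oral capsule) = 306.9125 + 88.321 = 395.2335 µg/L·hr
F = (AUC_ev/D_ev)/(AUC_iv/D_iv) = (395.2335/20)/(247/5) = 19.761675/49.4 = 0.4000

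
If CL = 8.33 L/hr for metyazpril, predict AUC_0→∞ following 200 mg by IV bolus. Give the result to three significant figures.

AUC = 24.0 mg/L·hr

AUC_0→∞ = Dose_iv / CL
        = 200 / 8.33 = 24.0096 mg/L·hr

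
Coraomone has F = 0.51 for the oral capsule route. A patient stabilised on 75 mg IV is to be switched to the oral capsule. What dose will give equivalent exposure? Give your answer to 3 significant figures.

D_oral = 147 mg

For equal systemic exposure: F × D_ev = D_iv
D_ev = D_iv / F = 75 / 0.51 = 147.059 mg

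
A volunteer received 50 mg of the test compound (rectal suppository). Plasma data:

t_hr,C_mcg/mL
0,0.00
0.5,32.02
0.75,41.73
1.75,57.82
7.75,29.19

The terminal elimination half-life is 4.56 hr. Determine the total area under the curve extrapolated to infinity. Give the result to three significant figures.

AUC = 520 mcg/mL·hr

Trapezoidal AUC_0→7.75:
  [0→0.5]: (0.00+32.02)/2 × 0.5 = 8.005
  [0.5→0.75]: (32.02+41.73)/2 × 0.25 = 9.21875
  [0.75→1.75]: (41.73+57.82)/2 × 1 = 49.775
  [1.75→7.75]: (57.82+29.19)/2 × 6 = 261.03
  Sum = 328.02875 mcg/mL·hr
k_e = ln2 / t½ = 0.693147 / 4.56 = 0.1520 hr^-1
Extrapolated tail: C_last / k_e = 29.19 / 0.152 = 192.039
AUC_0→∞ = 328.02875 + 192.039 = 520.06775 mcg/mL·hr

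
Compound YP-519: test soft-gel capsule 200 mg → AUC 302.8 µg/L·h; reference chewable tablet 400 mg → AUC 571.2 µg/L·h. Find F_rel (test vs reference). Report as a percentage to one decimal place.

F_rel = (AUC_test/D_test) / (AUC_ref/D_ref)
      = (302.8/200) / (571.2/400)
      = 1.514 / 1.428 = 1.0602 = 106.02%

F_rel = 106.0%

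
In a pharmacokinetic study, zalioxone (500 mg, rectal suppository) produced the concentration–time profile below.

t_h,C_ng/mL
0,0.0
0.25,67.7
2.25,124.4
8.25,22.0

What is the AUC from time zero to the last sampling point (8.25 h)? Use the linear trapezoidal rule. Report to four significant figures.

AUC = 639.8 ng/mL·h

Trapezoidal AUC_0→8.25:
  [0→0.25]: (0.0+67.7)/2 × 0.25 = 8.4625
  [0.25→2.25]: (67.7+124.4)/2 × 2 = 192.1
  [2.25→8.25]: (124.4+22.0)/2 × 6 = 439.2
  Sum = 639.7625 ng/mL·h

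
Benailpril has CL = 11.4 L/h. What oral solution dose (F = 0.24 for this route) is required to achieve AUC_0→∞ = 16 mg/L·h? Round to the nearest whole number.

Dose = 760 mg

Dose = CL × AUC_0→∞ / F
     = 11.4 × 16 / 0.24 = 760 mg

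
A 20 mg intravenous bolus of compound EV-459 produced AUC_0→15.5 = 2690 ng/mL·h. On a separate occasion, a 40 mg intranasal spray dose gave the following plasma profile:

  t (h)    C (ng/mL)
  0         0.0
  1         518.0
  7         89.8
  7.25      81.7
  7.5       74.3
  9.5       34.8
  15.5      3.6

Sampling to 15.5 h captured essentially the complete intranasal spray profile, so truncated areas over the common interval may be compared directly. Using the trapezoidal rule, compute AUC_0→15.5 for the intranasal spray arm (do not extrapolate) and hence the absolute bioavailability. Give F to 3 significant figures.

F = 0.436

Trapezoidal AUC_0→15.5 (intranasal spray):
  [0→1]: (0.0+518.0)/2 × 1 = 259.0
  [1→7]: (518.0+89.8)/2 × 6 = 1823.4
  [7→7.25]: (89.8+81.7)/2 × 0.25 = 21.4375
  [7.25→7.5]: (81.7+74.3)/2 × 0.25 = 19.5
  [7.5→9.5]: (74.3+34.8)/2 × 2 = 109.1
  [9.5→15.5]: (34.8+3.6)/2 × 6 = 115.2
  Sum = 2347.6375 ng/mL·h
F = (AUC_ev/D_ev)/(AUC_iv/D_iv) = (2347.6375/40)/(2690/20) = 58.6909/134.5 = 0.4364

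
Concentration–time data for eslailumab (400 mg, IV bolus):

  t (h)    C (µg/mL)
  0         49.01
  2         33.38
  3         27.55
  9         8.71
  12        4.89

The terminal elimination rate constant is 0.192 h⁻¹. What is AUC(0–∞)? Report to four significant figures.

Trapezoidal AUC_0→12:
  [0→2]: (49.01+33.38)/2 × 2 = 82.39
  [2→3]: (33.38+27.55)/2 × 1 = 30.465
  [3→9]: (27.55+8.71)/2 × 6 = 108.78
  [9→12]: (8.71+4.89)/2 × 3 = 20.4
  Sum = 242.035 µg/mL·h
Extrapolated tail: C_last / k_e = 4.89 / 0.192 = 25.469
AUC_0→∞ = 242.035 + 25.469 = 267.504 µg/mL·h

AUC = 267.5 µg/mL·h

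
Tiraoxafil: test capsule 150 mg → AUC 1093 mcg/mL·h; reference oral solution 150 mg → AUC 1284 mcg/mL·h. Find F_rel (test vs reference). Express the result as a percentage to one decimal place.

F_rel = (AUC_test/D_test) / (AUC_ref/D_ref)
      = (1093/150) / (1284/150)
      = 7.28667 / 8.56 = 0.8512 = 85.12%

F_rel = 85.1%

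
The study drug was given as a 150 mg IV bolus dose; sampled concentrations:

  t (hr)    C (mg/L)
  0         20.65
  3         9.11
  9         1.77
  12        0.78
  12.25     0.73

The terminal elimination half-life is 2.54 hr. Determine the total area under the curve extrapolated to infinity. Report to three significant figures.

Trapezoidal AUC_0→12.25:
  [0→3]: (20.65+9.11)/2 × 3 = 44.64
  [3→9]: (9.11+1.77)/2 × 6 = 32.64
  [9→12]: (1.77+0.78)/2 × 3 = 3.825
  [12→12.25]: (0.78+0.73)/2 × 0.25 = 0.18875
  Sum = 81.29375 mg/L·hr
k_e = ln2 / t½ = 0.693147 / 2.54 = 0.2729 hr^-1
Extrapolated tail: C_last / k_e = 0.73 / 0.2729 = 2.675
AUC_0→∞ = 81.29375 + 2.675 = 83.96875 mg/L·hr

AUC = 84.0 mg/L·hr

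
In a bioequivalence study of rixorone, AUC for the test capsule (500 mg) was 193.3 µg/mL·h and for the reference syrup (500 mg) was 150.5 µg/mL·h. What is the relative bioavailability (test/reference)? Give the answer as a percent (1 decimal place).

F_rel = 128.4%

F_rel = (AUC_test/D_test) / (AUC_ref/D_ref)
      = (193.3/500) / (150.5/500)
      = 0.3866 / 0.301 = 1.2844 = 128.44%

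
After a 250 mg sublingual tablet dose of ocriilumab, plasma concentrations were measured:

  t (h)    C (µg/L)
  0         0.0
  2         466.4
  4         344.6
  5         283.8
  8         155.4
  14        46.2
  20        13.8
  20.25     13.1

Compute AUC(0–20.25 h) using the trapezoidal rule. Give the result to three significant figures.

Trapezoidal AUC_0→20.25:
  [0→2]: (0.0+466.4)/2 × 2 = 466.4
  [2→4]: (466.4+344.6)/2 × 2 = 811.0
  [4→5]: (344.6+283.8)/2 × 1 = 314.2
  [5→8]: (283.8+155.4)/2 × 3 = 658.8
  [8→14]: (155.4+46.2)/2 × 6 = 604.8
  [14→20]: (46.2+13.8)/2 × 6 = 180.0
  [20→20.25]: (13.8+13.1)/2 × 0.25 = 3.3625
  Sum = 3038.5625 µg/L·h

AUC = 3040 µg/L·h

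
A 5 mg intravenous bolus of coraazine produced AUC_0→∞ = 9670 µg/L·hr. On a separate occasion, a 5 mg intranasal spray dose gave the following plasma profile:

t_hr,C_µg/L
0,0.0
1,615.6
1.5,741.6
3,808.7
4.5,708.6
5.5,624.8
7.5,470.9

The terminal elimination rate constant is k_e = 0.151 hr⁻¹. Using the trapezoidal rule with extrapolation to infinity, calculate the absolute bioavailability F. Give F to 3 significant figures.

Trapezoidal AUC_0→7.5 (intranasal spray):
  [0→1]: (0.0+615.6)/2 × 1 = 307.8
  [1→1.5]: (615.6+741.6)/2 × 0.5 = 339.3
  [1.5→3]: (741.6+808.7)/2 × 1.5 = 1162.725
  [3→4.5]: (808.7+708.6)/2 × 1.5 = 1137.975
  [4.5→5.5]: (708.6+624.8)/2 × 1 = 666.7
  [5.5→7.5]: (624.8+470.9)/2 × 2 = 1095.7
  Sum = 4710.2 µg/L·hr
Tail: C_last/k_e = 470.9/0.151 = 3118.543
AUC_0→∞ (intranasal spray) = 4710.2 + 3118.543 = 7828.743 µg/L·hr
F = (AUC_ev/D_ev)/(AUC_iv/D_iv) = (7828.743/5)/(9670/5) = 1565.7486/1934 = 0.8096

F = 0.810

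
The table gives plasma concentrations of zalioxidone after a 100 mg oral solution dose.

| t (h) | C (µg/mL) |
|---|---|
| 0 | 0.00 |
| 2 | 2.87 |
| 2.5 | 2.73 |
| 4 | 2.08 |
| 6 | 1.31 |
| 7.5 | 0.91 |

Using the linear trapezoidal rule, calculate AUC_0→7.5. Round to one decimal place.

Trapezoidal AUC_0→7.5:
  [0→2]: (0.00+2.87)/2 × 2 = 2.87
  [2→2.5]: (2.87+2.73)/2 × 0.5 = 1.4
  [2.5→4]: (2.73+2.08)/2 × 1.5 = 3.6075
  [4→6]: (2.08+1.31)/2 × 2 = 3.39
  [6→7.5]: (1.31+0.91)/2 × 1.5 = 1.665
  Sum = 12.9325 µg/mL·h

AUC = 12.9 µg/mL·h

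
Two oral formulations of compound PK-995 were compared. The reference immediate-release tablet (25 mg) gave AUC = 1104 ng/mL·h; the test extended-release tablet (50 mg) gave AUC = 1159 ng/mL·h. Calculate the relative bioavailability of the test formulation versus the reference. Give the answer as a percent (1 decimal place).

F_rel = 52.5%

F_rel = (AUC_test/D_test) / (AUC_ref/D_ref)
      = (1159/50) / (1104/25)
      = 23.18 / 44.16 = 0.5249 = 52.49%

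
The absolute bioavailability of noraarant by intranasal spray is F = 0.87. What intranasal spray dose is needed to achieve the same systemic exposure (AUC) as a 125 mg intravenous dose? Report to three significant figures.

For equal systemic exposure: F × D_ev = D_iv
D_ev = D_iv / F = 125 / 0.87 = 143.678 mg

D_intranasal = 144 mg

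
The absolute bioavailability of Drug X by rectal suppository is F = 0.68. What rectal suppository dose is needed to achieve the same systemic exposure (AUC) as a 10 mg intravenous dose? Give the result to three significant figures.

For equal systemic exposure: F × D_ev = D_iv
D_ev = D_iv / F = 10 / 0.68 = 14.7059 mg

D_rectal = 14.7 mg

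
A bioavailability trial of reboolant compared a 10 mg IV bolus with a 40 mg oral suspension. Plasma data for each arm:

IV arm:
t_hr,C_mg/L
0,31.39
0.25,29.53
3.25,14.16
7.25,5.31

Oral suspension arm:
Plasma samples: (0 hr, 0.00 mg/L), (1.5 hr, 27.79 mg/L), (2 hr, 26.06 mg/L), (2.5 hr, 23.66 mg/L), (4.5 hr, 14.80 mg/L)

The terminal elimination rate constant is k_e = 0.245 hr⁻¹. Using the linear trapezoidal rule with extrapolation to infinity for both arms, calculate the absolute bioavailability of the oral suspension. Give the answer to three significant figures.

Trapezoidal AUC_0→7.25 (IV):
  [0→0.25]: (31.39+29.53)/2 × 0.25 = 7.615
  [0.25→3.25]: (29.53+14.16)/2 × 3 = 65.535
  [3.25→7.25]: (14.16+5.31)/2 × 4 = 38.94
  Sum = 112.09 mg/L·hr
IV tail: 5.31/0.245 = 21.673; AUC_iv,0→∞ = 112.09 + 21.673 = 133.763 mg/L·hr
Trapezoidal AUC_0→4.5 (oral suspension):
  [0→1.5]: (0.00+27.79)/2 × 1.5 = 20.8425
  [1.5→2]: (27.79+26.06)/2 × 0.5 = 13.4625
  [2→2.5]: (26.06+23.66)/2 × 0.5 = 12.43
  [2.5→4.5]: (23.66+14.80)/2 × 2 = 38.46
  Sum = 85.195 mg/L·hr
oral suspension tail: 14.80/0.245 = 60.408; AUC_ev,0→∞ = 85.195 + 60.408 = 145.603 mg/L·hr
F = (AUC_ev/D_ev)/(AUC_iv/D_iv) = (145.603/40)/(133.763/10) = 3.640075/13.3763 = 0.2721

F = 0.272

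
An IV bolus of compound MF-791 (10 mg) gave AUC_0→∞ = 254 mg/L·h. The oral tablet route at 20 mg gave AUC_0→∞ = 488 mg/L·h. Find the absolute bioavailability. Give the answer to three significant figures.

F = 0.961

F = (AUC_ev / D_ev) / (AUC_iv / D_iv)
  = (488/20) / (254/10)
  = 24.4 / 25.4 = 0.9606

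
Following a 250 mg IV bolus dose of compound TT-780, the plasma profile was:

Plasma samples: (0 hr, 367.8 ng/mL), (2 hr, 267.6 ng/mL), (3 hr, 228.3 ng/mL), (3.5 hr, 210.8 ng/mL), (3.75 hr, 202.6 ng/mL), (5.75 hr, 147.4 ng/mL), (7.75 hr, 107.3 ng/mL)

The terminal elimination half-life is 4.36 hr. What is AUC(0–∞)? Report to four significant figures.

Trapezoidal AUC_0→7.75:
  [0→2]: (367.8+267.6)/2 × 2 = 635.4
  [2→3]: (267.6+228.3)/2 × 1 = 247.95
  [3→3.5]: (228.3+210.8)/2 × 0.5 = 109.775
  [3.5→3.75]: (210.8+202.6)/2 × 0.25 = 51.675
  [3.75→5.75]: (202.6+147.4)/2 × 2 = 350.0
  [5.75→7.75]: (147.4+107.3)/2 × 2 = 254.7
  Sum = 1649.5 ng/mL·hr
k_e = ln2 / t½ = 0.693147 / 4.36 = 0.1590 hr^-1
Extrapolated tail: C_last / k_e = 107.3 / 0.159 = 674.843
AUC_0→∞ = 1649.5 + 674.843 = 2324.343 ng/mL·hr

AUC = 2324 ng/mL·hr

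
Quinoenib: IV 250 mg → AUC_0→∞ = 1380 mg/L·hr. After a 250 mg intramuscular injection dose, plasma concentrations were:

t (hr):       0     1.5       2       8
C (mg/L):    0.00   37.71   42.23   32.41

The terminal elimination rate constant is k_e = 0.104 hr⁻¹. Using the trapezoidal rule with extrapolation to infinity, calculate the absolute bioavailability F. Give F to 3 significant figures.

Trapezoidal AUC_0→8 (intramuscular injection):
  [0→1.5]: (0.00+37.71)/2 × 1.5 = 28.2825
  [1.5→2]: (37.71+42.23)/2 × 0.5 = 19.985
  [2→8]: (42.23+32.41)/2 × 6 = 223.92
  Sum = 272.1875 mg/L·hr
Tail: C_last/k_e = 32.41/0.104 = 311.635
AUC_0→∞ (intramuscular injection) = 272.1875 + 311.635 = 583.8225 mg/L·hr
F = (AUC_ev/D_ev)/(AUC_iv/D_iv) = (583.8225/250)/(1380/250) = 2.33529/5.52 = 0.4231

F = 0.423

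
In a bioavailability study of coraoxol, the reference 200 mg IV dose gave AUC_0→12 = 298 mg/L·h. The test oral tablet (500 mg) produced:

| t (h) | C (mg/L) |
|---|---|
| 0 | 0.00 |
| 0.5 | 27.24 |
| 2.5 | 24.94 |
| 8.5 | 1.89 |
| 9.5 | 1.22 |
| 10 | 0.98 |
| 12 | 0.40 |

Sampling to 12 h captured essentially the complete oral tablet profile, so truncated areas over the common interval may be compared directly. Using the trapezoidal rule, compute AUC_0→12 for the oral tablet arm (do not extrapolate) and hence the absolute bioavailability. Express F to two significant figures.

Trapezoidal AUC_0→12 (oral tablet):
  [0→0.5]: (0.00+27.24)/2 × 0.5 = 6.81
  [0.5→2.5]: (27.24+24.94)/2 × 2 = 52.18
  [2.5→8.5]: (24.94+1.89)/2 × 6 = 80.49
  [8.5→9.5]: (1.89+1.22)/2 × 1 = 1.555
  [9.5→10]: (1.22+0.98)/2 × 0.5 = 0.55
  [10→12]: (0.98+0.40)/2 × 2 = 1.38
  Sum = 142.965 mg/L·h
F = (AUC_ev/D_ev)/(AUC_iv/D_iv) = (142.965/500)/(298/200) = 0.28593/1.49 = 0.1919

F = 0.19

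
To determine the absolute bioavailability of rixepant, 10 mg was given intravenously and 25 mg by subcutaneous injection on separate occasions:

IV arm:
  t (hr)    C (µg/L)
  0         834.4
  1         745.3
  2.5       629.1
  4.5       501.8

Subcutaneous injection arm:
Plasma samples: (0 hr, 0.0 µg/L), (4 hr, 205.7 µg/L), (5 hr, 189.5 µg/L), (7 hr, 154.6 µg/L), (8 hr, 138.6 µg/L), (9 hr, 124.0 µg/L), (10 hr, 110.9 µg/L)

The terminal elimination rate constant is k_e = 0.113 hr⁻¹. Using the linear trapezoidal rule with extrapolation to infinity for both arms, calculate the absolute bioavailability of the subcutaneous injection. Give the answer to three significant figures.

Trapezoidal AUC_0→4.5 (IV):
  [0→1]: (834.4+745.3)/2 × 1 = 789.85
  [1→2.5]: (745.3+629.1)/2 × 1.5 = 1030.8
  [2.5→4.5]: (629.1+501.8)/2 × 2 = 1130.9
  Sum = 2951.55 µg/L·hr
IV tail: 501.8/0.113 = 4440.708; AUC_iv,0→∞ = 2951.55 + 4440.708 = 7392.258 µg/L·hr
Trapezoidal AUC_0→10 (subcutaneous injection):
  [0→4]: (0.0+205.7)/2 × 4 = 411.4
  [4→5]: (205.7+189.5)/2 × 1 = 197.6
  [5→7]: (189.5+154.6)/2 × 2 = 344.1
  [7→8]: (154.6+138.6)/2 × 1 = 146.6
  [8→9]: (138.6+124.0)/2 × 1 = 131.3
  [9→10]: (124.0+110.9)/2 × 1 = 117.45
  Sum = 1348.45 µg/L·hr
subcutaneous injection tail: 110.9/0.113 = 981.416; AUC_ev,0→∞ = 1348.45 + 981.416 = 2329.866 µg/L·hr
F = (AUC_ev/D_ev)/(AUC_iv/D_iv) = (2329.866/25)/(7392.258/10) = 93.19464/739.2258 = 0.1261

F = 0.126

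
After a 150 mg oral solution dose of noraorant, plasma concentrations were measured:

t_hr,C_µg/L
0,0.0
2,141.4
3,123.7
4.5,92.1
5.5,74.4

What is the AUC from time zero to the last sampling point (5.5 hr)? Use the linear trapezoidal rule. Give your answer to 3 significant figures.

Trapezoidal AUC_0→5.5:
  [0→2]: (0.0+141.4)/2 × 2 = 141.4
  [2→3]: (141.4+123.7)/2 × 1 = 132.55
  [3→4.5]: (123.7+92.1)/2 × 1.5 = 161.85
  [4.5→5.5]: (92.1+74.4)/2 × 1 = 83.25
  Sum = 519.05 µg/L·hr

AUC = 519 µg/L·hr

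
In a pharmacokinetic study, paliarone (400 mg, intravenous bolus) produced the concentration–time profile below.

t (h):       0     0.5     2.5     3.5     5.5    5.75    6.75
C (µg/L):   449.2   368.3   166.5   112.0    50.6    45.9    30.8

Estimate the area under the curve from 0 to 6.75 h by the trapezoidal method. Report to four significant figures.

Trapezoidal AUC_0→6.75:
  [0→0.5]: (449.2+368.3)/2 × 0.5 = 204.375
  [0.5→2.5]: (368.3+166.5)/2 × 2 = 534.8
  [2.5→3.5]: (166.5+112.0)/2 × 1 = 139.25
  [3.5→5.5]: (112.0+50.6)/2 × 2 = 162.6
  [5.5→5.75]: (50.6+45.9)/2 × 0.25 = 12.0625
  [5.75→6.75]: (45.9+30.8)/2 × 1 = 38.35
  Sum = 1091.4375 µg/L·h

AUC = 1091 µg/L·h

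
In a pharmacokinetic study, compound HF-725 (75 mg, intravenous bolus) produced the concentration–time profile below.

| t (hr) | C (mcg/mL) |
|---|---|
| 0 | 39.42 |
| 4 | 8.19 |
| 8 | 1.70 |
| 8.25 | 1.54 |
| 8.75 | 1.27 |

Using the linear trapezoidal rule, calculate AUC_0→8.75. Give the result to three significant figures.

AUC = 116 mcg/mL·hr

Trapezoidal AUC_0→8.75:
  [0→4]: (39.42+8.19)/2 × 4 = 95.22
  [4→8]: (8.19+1.70)/2 × 4 = 19.78
  [8→8.25]: (1.70+1.54)/2 × 0.25 = 0.405
  [8.25→8.75]: (1.54+1.27)/2 × 0.5 = 0.7025
  Sum = 116.1075 mcg/mL·hr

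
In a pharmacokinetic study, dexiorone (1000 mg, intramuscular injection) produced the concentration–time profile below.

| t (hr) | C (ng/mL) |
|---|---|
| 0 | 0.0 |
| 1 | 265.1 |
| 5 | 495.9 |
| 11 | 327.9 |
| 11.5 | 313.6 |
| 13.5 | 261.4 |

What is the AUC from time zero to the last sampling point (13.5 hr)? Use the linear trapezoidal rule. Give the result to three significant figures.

Trapezoidal AUC_0→13.5:
  [0→1]: (0.0+265.1)/2 × 1 = 132.55
  [1→5]: (265.1+495.9)/2 × 4 = 1522.0
  [5→11]: (495.9+327.9)/2 × 6 = 2471.4
  [11→11.5]: (327.9+313.6)/2 × 0.5 = 160.375
  [11.5→13.5]: (313.6+261.4)/2 × 2 = 575.0
  Sum = 4861.325 ng/mL·hr

AUC = 4860 ng/mL·hr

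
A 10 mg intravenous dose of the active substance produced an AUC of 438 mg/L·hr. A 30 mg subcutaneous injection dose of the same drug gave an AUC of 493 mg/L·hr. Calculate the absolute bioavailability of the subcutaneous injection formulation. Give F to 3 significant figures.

F = (AUC_ev / D_ev) / (AUC_iv / D_iv)
  = (493/30) / (438/10)
  = 16.4333 / 43.8 = 0.3752

F = 0.375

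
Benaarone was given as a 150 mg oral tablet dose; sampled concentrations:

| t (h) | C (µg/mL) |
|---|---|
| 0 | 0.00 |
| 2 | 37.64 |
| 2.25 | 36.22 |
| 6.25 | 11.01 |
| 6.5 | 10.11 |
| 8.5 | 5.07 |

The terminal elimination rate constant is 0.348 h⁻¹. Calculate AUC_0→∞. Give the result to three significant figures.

Trapezoidal AUC_0→8.5:
  [0→2]: (0.00+37.64)/2 × 2 = 37.64
  [2→2.25]: (37.64+36.22)/2 × 0.25 = 9.2325
  [2.25→6.25]: (36.22+11.01)/2 × 4 = 94.46
  [6.25→6.5]: (11.01+10.11)/2 × 0.25 = 2.64
  [6.5→8.5]: (10.11+5.07)/2 × 2 = 15.18
  Sum = 159.1525 µg/mL·h
Extrapolated tail: C_last / k_e = 5.07 / 0.348 = 14.569
AUC_0→∞ = 159.1525 + 14.569 = 173.7215 µg/mL·h

AUC = 174 µg/mL·h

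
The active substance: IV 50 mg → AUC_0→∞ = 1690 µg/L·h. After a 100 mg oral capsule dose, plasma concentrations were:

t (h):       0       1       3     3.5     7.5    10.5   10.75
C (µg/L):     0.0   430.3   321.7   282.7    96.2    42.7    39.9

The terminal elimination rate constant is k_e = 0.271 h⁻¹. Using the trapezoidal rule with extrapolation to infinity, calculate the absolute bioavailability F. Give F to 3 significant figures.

Trapezoidal AUC_0→10.75 (oral capsule):
  [0→1]: (0.0+430.3)/2 × 1 = 215.15
  [1→3]: (430.3+321.7)/2 × 2 = 752.0
  [3→3.5]: (321.7+282.7)/2 × 0.5 = 151.1
  [3.5→7.5]: (282.7+96.2)/2 × 4 = 757.8
  [7.5→10.5]: (96.2+42.7)/2 × 3 = 208.35
  [10.5→10.75]: (42.7+39.9)/2 × 0.25 = 10.325
  Sum = 2094.725 µg/L·h
Tail: C_last/k_e = 39.9/0.271 = 147.232
AUC_0→∞ (oral capsule) = 2094.725 + 147.232 = 2241.957 µg/L·h
F = (AUC_ev/D_ev)/(AUC_iv/D_iv) = (2241.957/100)/(1690/50) = 22.41957/33.8 = 0.6633

F = 0.663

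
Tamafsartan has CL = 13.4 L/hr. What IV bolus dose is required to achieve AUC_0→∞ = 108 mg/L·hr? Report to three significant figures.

Dose_iv = CL × AUC_0→∞
     = 13.4 × 108 = 1447.2 mg

Dose = 1450 mg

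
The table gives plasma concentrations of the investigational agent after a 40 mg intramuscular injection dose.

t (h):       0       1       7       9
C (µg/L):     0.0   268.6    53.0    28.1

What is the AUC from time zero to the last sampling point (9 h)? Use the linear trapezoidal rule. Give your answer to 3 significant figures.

Trapezoidal AUC_0→9:
  [0→1]: (0.0+268.6)/2 × 1 = 134.3
  [1→7]: (268.6+53.0)/2 × 6 = 964.8
  [7→9]: (53.0+28.1)/2 × 2 = 81.1
  Sum = 1180.2 µg/L·h

AUC = 1180 µg/L·h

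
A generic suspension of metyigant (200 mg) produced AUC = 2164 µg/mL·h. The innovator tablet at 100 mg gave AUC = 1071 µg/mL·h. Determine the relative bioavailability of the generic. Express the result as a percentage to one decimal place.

F_rel = 101.0%

F_rel = (AUC_test/D_test) / (AUC_ref/D_ref)
      = (2164/200) / (1071/100)
      = 10.82 / 10.71 = 1.0103 = 101.03%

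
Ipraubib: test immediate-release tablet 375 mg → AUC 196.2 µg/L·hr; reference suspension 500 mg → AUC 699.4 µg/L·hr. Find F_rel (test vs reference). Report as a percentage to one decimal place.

F_rel = 37.4%

F_rel = (AUC_test/D_test) / (AUC_ref/D_ref)
      = (196.2/375) / (699.4/500)
      = 0.5232 / 1.3988 = 0.3740 = 37.40%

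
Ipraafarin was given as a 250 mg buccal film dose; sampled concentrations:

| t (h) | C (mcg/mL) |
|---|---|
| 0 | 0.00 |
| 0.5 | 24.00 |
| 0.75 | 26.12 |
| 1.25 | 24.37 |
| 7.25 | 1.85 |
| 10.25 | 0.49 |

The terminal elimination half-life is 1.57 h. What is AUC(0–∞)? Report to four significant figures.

Trapezoidal AUC_0→10.25:
  [0→0.5]: (0.00+24.00)/2 × 0.5 = 6.0
  [0.5→0.75]: (24.00+26.12)/2 × 0.25 = 6.265
  [0.75→1.25]: (26.12+24.37)/2 × 0.5 = 12.6225
  [1.25→7.25]: (24.37+1.85)/2 × 6 = 78.66
  [7.25→10.25]: (1.85+0.49)/2 × 3 = 3.51
  Sum = 107.0575 mcg/mL·h
k_e = ln2 / t½ = 0.693147 / 1.57 = 0.4415 h^-1
Extrapolated tail: C_last / k_e = 0.49 / 0.4415 = 1.110
AUC_0→∞ = 107.0575 + 1.110 = 108.1675 mcg/mL·h

AUC = 108.2 mcg/mL·h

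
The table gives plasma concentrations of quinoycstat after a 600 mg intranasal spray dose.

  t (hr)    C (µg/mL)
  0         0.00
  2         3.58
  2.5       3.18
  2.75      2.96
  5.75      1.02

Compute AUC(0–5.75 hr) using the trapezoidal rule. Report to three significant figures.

AUC = 12.0 µg/mL·hr

Trapezoidal AUC_0→5.75:
  [0→2]: (0.00+3.58)/2 × 2 = 3.58
  [2→2.5]: (3.58+3.18)/2 × 0.5 = 1.69
  [2.5→2.75]: (3.18+2.96)/2 × 0.25 = 0.7675
  [2.75→5.75]: (2.96+1.02)/2 × 3 = 5.97
  Sum = 12.0075 µg/mL·hr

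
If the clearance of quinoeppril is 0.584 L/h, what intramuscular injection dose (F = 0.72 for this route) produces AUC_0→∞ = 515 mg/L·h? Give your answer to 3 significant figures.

Dose = 418 mg

Dose = CL × AUC_0→∞ / F
     = 0.584 × 515 / 0.72 = 417.722 mg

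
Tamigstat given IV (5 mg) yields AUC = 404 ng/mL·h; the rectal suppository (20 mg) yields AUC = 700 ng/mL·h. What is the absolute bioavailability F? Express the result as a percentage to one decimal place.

F = 43.3%

F = (AUC_ev / D_ev) / (AUC_iv / D_iv)
  = (700/20) / (404/5)
  = 35 / 80.8 = 0.4332
  = 43.32%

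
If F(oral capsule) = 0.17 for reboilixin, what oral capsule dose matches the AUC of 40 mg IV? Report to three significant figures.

For equal systemic exposure: F × D_ev = D_iv
D_ev = D_iv / F = 40 / 0.17 = 235.294 mg

D_oral = 235 mg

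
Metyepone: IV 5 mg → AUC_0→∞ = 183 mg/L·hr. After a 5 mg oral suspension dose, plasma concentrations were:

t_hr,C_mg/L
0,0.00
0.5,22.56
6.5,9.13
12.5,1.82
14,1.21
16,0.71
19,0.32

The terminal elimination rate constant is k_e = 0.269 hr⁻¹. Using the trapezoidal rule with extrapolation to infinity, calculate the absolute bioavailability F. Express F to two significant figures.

Trapezoidal AUC_0→19 (oral suspension):
  [0→0.5]: (0.00+22.56)/2 × 0.5 = 5.64
  [0.5→6.5]: (22.56+9.13)/2 × 6 = 95.07
  [6.5→12.5]: (9.13+1.82)/2 × 6 = 32.85
  [12.5→14]: (1.82+1.21)/2 × 1.5 = 2.2725
  [14→16]: (1.21+0.71)/2 × 2 = 1.92
  [16→19]: (0.71+0.32)/2 × 3 = 1.545
  Sum = 139.2975 mg/L·hr
Tail: C_last/k_e = 0.32/0.269 = 1.190
AUC_0→∞ (oral suspension) = 139.2975 + 1.190 = 140.4875 mg/L·hr
F = (AUC_ev/D_ev)/(AUC_iv/D_iv) = (140.4875/5)/(183/5) = 28.0975/36.6 = 0.7677

F = 0.77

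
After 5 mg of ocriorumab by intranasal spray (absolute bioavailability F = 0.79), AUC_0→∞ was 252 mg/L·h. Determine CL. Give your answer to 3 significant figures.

CL = F × Dose / AUC_0→∞
   = 0.79 × 5 / 252 = 0.0156746 L/h

CL = 0.0157 L/h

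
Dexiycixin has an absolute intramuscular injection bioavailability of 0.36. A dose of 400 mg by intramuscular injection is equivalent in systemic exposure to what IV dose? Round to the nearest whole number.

Systemic exposure from an extravascular dose = F × D_ev, so the equivalent IV dose is F × D_ev.
D_iv = F × D_ev = 0.36 × 400 = 144 mg

D_iv = 144 mg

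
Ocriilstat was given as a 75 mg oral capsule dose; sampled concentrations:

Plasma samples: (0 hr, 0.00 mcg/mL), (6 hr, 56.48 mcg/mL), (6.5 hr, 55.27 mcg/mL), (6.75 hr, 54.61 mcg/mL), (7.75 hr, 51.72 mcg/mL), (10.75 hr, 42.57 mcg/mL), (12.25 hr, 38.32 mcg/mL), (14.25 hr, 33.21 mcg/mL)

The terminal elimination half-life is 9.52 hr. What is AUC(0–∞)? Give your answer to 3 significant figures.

AUC = 994 mcg/mL·hr

Trapezoidal AUC_0→14.25:
  [0→6]: (0.00+56.48)/2 × 6 = 169.44
  [6→6.5]: (56.48+55.27)/2 × 0.5 = 27.9375
  [6.5→6.75]: (55.27+54.61)/2 × 0.25 = 13.735
  [6.75→7.75]: (54.61+51.72)/2 × 1 = 53.165
  [7.75→10.75]: (51.72+42.57)/2 × 3 = 141.435
  [10.75→12.25]: (42.57+38.32)/2 × 1.5 = 60.6675
  [12.25→14.25]: (38.32+33.21)/2 × 2 = 71.53
  Sum = 537.91 mcg/mL·hr
k_e = ln2 / t½ = 0.693147 / 9.52 = 0.0728 hr^-1
Extrapolated tail: C_last / k_e = 33.21 / 0.0728 = 456.181
AUC_0→∞ = 537.91 + 456.181 = 994.091 mcg/mL·hr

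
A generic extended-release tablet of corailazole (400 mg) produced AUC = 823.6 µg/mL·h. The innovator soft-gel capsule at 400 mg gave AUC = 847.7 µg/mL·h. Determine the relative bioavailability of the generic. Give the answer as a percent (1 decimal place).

F_rel = 97.2%

F_rel = (AUC_test/D_test) / (AUC_ref/D_ref)
      = (823.6/400) / (847.7/400)
      = 2.059 / 2.11925 = 0.9716 = 97.16%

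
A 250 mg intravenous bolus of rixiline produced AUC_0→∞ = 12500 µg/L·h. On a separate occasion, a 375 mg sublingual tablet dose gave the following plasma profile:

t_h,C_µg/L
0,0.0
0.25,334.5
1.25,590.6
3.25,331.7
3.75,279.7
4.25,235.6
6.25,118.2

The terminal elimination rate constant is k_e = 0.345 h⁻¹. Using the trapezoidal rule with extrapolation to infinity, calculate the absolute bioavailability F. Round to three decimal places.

Trapezoidal AUC_0→6.25 (sublingual tablet):
  [0→0.25]: (0.0+334.5)/2 × 0.25 = 41.8125
  [0.25→1.25]: (334.5+590.6)/2 × 1 = 462.55
  [1.25→3.25]: (590.6+331.7)/2 × 2 = 922.3
  [3.25→3.75]: (331.7+279.7)/2 × 0.5 = 152.85
  [3.75→4.25]: (279.7+235.6)/2 × 0.5 = 128.825
  [4.25→6.25]: (235.6+118.2)/2 × 2 = 353.8
  Sum = 2062.1375 µg/L·h
Tail: C_last/k_e = 118.2/0.345 = 342.609
AUC_0→∞ (sublingual tablet) = 2062.1375 + 342.609 = 2404.7465 µg/L·h
F = (AUC_ev/D_ev)/(AUC_iv/D_iv) = (2404.7465/375)/(12500/250) = 6.41266/50 = 0.1283

F = 0.128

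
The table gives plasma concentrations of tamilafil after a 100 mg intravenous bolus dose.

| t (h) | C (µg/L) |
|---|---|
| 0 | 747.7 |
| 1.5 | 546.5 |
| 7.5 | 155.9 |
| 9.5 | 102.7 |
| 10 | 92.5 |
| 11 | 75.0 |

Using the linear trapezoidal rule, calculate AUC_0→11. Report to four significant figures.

Trapezoidal AUC_0→11:
  [0→1.5]: (747.7+546.5)/2 × 1.5 = 970.65
  [1.5→7.5]: (546.5+155.9)/2 × 6 = 2107.2
  [7.5→9.5]: (155.9+102.7)/2 × 2 = 258.6
  [9.5→10]: (102.7+92.5)/2 × 0.5 = 48.8
  [10→11]: (92.5+75.0)/2 × 1 = 83.75
  Sum = 3469.0 µg/L·h

AUC = 3469 µg/L·h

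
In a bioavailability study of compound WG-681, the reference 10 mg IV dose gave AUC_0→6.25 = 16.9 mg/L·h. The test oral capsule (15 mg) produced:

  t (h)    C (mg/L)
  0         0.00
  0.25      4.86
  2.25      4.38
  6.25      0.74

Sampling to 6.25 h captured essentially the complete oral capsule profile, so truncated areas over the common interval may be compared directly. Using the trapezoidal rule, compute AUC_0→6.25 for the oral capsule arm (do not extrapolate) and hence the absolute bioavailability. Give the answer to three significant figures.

Trapezoidal AUC_0→6.25 (oral capsule):
  [0→0.25]: (0.00+4.86)/2 × 0.25 = 0.6075
  [0.25→2.25]: (4.86+4.38)/2 × 2 = 9.24
  [2.25→6.25]: (4.38+0.74)/2 × 4 = 10.24
  Sum = 20.0875 mg/L·h
F = (AUC_ev/D_ev)/(AUC_iv/D_iv) = (20.0875/15)/(16.9/10) = 1.33917/1.69 = 0.7924

F = 0.792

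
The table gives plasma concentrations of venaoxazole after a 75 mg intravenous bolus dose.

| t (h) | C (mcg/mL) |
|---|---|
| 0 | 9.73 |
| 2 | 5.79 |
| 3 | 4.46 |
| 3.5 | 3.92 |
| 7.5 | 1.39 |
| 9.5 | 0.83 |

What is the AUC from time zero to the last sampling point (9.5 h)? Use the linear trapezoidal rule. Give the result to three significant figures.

Trapezoidal AUC_0→9.5:
  [0→2]: (9.73+5.79)/2 × 2 = 15.52
  [2→3]: (5.79+4.46)/2 × 1 = 5.125
  [3→3.5]: (4.46+3.92)/2 × 0.5 = 2.095
  [3.5→7.5]: (3.92+1.39)/2 × 4 = 10.62
  [7.5→9.5]: (1.39+0.83)/2 × 2 = 2.22
  Sum = 35.58 mcg/mL·h

AUC = 35.6 mcg/mL·h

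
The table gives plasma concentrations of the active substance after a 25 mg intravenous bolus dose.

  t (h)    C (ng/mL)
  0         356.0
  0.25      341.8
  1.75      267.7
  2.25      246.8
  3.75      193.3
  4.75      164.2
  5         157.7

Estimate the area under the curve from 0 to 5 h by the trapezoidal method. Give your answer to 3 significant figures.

AUC = 1220 ng/mL·h

Trapezoidal AUC_0→5:
  [0→0.25]: (356.0+341.8)/2 × 0.25 = 87.225
  [0.25→1.75]: (341.8+267.7)/2 × 1.5 = 457.125
  [1.75→2.25]: (267.7+246.8)/2 × 0.5 = 128.625
  [2.25→3.75]: (246.8+193.3)/2 × 1.5 = 330.075
  [3.75→4.75]: (193.3+164.2)/2 × 1 = 178.75
  [4.75→5]: (164.2+157.7)/2 × 0.25 = 40.2375
  Sum = 1222.0375 ng/mL·h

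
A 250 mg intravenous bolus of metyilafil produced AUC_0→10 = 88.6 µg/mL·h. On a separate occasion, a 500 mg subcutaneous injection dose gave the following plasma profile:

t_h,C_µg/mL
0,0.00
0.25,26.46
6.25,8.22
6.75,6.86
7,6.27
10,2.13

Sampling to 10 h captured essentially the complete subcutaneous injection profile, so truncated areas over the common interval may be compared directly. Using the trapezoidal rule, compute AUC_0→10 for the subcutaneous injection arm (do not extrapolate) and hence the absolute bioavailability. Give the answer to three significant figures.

F = 0.707

Trapezoidal AUC_0→10 (subcutaneous injection):
  [0→0.25]: (0.00+26.46)/2 × 0.25 = 3.3075
  [0.25→6.25]: (26.46+8.22)/2 × 6 = 104.04
  [6.25→6.75]: (8.22+6.86)/2 × 0.5 = 3.77
  [6.75→7]: (6.86+6.27)/2 × 0.25 = 1.64125
  [7→10]: (6.27+2.13)/2 × 3 = 12.6
  Sum = 125.35875 µg/mL·h
F = (AUC_ev/D_ev)/(AUC_iv/D_iv) = (125.35875/500)/(88.6/250) = 0.2507175/0.3544 = 0.7074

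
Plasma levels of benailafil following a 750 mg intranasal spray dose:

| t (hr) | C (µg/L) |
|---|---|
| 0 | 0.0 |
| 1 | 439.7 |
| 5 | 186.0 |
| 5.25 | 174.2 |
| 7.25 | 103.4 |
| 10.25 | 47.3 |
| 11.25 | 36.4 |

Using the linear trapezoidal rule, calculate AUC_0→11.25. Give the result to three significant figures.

Trapezoidal AUC_0→11.25:
  [0→1]: (0.0+439.7)/2 × 1 = 219.85
  [1→5]: (439.7+186.0)/2 × 4 = 1251.4
  [5→5.25]: (186.0+174.2)/2 × 0.25 = 45.025
  [5.25→7.25]: (174.2+103.4)/2 × 2 = 277.6
  [7.25→10.25]: (103.4+47.3)/2 × 3 = 226.05
  [10.25→11.25]: (47.3+36.4)/2 × 1 = 41.85
  Sum = 2061.775 µg/L·hr

AUC = 2060 µg/L·hr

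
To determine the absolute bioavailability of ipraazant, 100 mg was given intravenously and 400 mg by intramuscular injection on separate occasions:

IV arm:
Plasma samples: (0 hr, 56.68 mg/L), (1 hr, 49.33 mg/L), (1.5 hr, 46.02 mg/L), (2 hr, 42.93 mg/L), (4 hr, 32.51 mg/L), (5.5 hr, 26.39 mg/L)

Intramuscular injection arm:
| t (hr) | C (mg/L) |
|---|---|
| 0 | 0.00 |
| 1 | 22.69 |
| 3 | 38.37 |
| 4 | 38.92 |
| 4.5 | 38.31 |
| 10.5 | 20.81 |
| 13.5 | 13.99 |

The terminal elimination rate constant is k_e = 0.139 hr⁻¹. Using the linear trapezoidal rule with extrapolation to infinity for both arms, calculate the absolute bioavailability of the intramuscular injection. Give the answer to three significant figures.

F = 0.282

Trapezoidal AUC_0→5.5 (IV):
  [0→1]: (56.68+49.33)/2 × 1 = 53.005
  [1→1.5]: (49.33+46.02)/2 × 0.5 = 23.8375
  [1.5→2]: (46.02+42.93)/2 × 0.5 = 22.2375
  [2→4]: (42.93+32.51)/2 × 2 = 75.44
  [4→5.5]: (32.51+26.39)/2 × 1.5 = 44.175
  Sum = 218.695 mg/L·hr
IV tail: 26.39/0.139 = 189.856; AUC_iv,0→∞ = 218.695 + 189.856 = 408.551 mg/L·hr
Trapezoidal AUC_0→13.5 (intramuscular injection):
  [0→1]: (0.00+22.69)/2 × 1 = 11.345
  [1→3]: (22.69+38.37)/2 × 2 = 61.06
  [3→4]: (38.37+38.92)/2 × 1 = 38.645
  [4→4.5]: (38.92+38.31)/2 × 0.5 = 19.3075
  [4.5→10.5]: (38.31+20.81)/2 × 6 = 177.36
  [10.5→13.5]: (20.81+13.99)/2 × 3 = 52.2
  Sum = 359.9175 mg/L·hr
intramuscular injection tail: 13.99/0.139 = 100.647; AUC_ev,0→∞ = 359.9175 + 100.647 = 460.5645 mg/L·hr
F = (AUC_ev/D_ev)/(AUC_iv/D_iv) = (460.5645/400)/(408.551/100) = 1.15141/4.08551 = 0.2818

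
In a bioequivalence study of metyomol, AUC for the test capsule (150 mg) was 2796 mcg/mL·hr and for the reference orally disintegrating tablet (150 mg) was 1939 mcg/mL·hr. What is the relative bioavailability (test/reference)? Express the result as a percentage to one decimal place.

F_rel = (AUC_test/D_test) / (AUC_ref/D_ref)
      = (2796/150) / (1939/150)
      = 18.64 / 12.9267 = 1.4420 = 144.20%

F_rel = 144.2%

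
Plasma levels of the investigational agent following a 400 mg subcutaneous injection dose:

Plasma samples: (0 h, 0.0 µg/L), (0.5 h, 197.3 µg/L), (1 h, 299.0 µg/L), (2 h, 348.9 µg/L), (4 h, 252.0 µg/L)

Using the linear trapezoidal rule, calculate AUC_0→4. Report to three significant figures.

AUC = 1100 µg/L·h

Trapezoidal AUC_0→4:
  [0→0.5]: (0.0+197.3)/2 × 0.5 = 49.325
  [0.5→1]: (197.3+299.0)/2 × 0.5 = 124.075
  [1→2]: (299.0+348.9)/2 × 1 = 323.95
  [2→4]: (348.9+252.0)/2 × 2 = 600.9
  Sum = 1098.25 µg/L·h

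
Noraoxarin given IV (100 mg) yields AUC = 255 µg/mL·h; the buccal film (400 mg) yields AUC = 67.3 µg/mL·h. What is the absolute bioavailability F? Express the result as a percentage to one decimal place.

F = (AUC_ev / D_ev) / (AUC_iv / D_iv)
  = (67.3/400) / (255/100)
  = 0.16825 / 2.55 = 0.0660
  = 6.60%

F = 6.6%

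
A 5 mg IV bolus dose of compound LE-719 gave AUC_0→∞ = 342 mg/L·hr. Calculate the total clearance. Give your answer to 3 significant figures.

CL = 0.0146 L/hr

CL = Dose_iv / AUC_0→∞
   = 5 / 342 = 0.0146199 L/hr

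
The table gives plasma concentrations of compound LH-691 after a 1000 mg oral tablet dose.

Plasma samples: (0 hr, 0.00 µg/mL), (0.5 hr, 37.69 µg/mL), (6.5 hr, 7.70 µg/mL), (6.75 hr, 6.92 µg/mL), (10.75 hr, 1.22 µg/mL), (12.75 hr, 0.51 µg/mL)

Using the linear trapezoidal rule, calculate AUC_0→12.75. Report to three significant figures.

AUC = 165 µg/mL·hr

Trapezoidal AUC_0→12.75:
  [0→0.5]: (0.00+37.69)/2 × 0.5 = 9.4225
  [0.5→6.5]: (37.69+7.70)/2 × 6 = 136.17
  [6.5→6.75]: (7.70+6.92)/2 × 0.25 = 1.8275
  [6.75→10.75]: (6.92+1.22)/2 × 4 = 16.28
  [10.75→12.75]: (1.22+0.51)/2 × 2 = 1.73
  Sum = 165.43 µg/mL·hr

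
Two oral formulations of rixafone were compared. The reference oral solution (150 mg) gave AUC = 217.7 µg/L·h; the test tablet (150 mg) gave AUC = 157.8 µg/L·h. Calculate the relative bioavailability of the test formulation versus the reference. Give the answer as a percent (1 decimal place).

F_rel = (AUC_test/D_test) / (AUC_ref/D_ref)
      = (157.8/150) / (217.7/150)
      = 1.052 / 1.45133 = 0.7249 = 72.49%

F_rel = 72.5%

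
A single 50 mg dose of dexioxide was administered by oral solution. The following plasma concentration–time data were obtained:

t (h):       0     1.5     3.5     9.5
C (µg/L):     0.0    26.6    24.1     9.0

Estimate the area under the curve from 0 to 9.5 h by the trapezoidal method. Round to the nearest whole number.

AUC = 170 µg/L·h

Trapezoidal AUC_0→9.5:
  [0→1.5]: (0.0+26.6)/2 × 1.5 = 19.95
  [1.5→3.5]: (26.6+24.1)/2 × 2 = 50.7
  [3.5→9.5]: (24.1+9.0)/2 × 6 = 99.3
  Sum = 169.95 µg/L·h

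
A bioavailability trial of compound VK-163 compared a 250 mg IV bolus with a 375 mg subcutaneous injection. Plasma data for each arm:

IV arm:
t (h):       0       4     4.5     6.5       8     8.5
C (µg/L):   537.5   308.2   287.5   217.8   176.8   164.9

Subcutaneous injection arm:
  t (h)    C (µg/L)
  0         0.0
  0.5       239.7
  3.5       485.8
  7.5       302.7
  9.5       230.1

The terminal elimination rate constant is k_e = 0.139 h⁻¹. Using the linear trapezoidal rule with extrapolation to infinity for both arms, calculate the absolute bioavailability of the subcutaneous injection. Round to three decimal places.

Trapezoidal AUC_0→8.5 (IV):
  [0→4]: (537.5+308.2)/2 × 4 = 1691.4
  [4→4.5]: (308.2+287.5)/2 × 0.5 = 148.925
  [4.5→6.5]: (287.5+217.8)/2 × 2 = 505.3
  [6.5→8]: (217.8+176.8)/2 × 1.5 = 295.95
  [8→8.5]: (176.8+164.9)/2 × 0.5 = 85.425
  Sum = 2727.0 µg/L·h
IV tail: 164.9/0.139 = 1186.331; AUC_iv,0→∞ = 2727.0 + 1186.331 = 3913.331 µg/L·h
Trapezoidal AUC_0→9.5 (subcutaneous injection):
  [0→0.5]: (0.0+239.7)/2 × 0.5 = 59.925
  [0.5→3.5]: (239.7+485.8)/2 × 3 = 1088.25
  [3.5→7.5]: (485.8+302.7)/2 × 4 = 1577.0
  [7.5→9.5]: (302.7+230.1)/2 × 2 = 532.8
  Sum = 3257.975 µg/L·h
subcutaneous injection tail: 230.1/0.139 = 1655.396; AUC_ev,0→∞ = 3257.975 + 1655.396 = 4913.371 µg/L·h
F = (AUC_ev/D_ev)/(AUC_iv/D_iv) = (4913.371/375)/(3913.331/250) = 13.1023/15.653324 = 0.8370

F = 0.837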